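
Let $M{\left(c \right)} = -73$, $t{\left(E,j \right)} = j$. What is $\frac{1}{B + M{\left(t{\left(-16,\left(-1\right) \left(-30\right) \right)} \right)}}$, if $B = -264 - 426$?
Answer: $- \frac{1}{763} \approx -0.0013106$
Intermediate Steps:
$B = -690$ ($B = -264 - 426 = -690$)
$\frac{1}{B + M{\left(t{\left(-16,\left(-1\right) \left(-30\right) \right)} \right)}} = \frac{1}{-690 - 73} = \frac{1}{-763} = - \frac{1}{763}$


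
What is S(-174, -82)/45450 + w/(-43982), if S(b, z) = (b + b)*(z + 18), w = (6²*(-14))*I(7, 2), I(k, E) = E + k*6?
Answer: 165622192/166581825 ≈ 0.99424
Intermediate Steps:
I(k, E) = E + 6*k
w = -22176 (w = (6²*(-14))*(2 + 6*7) = (36*(-14))*(2 + 42) = -504*44 = -22176)
S(b, z) = 2*b*(18 + z) (S(b, z) = (2*b)*(18 + z) = 2*b*(18 + z))
S(-174, -82)/45450 + w/(-43982) = (2*(-174)*(18 - 82))/45450 - 22176/(-43982) = (2*(-174)*(-64))*(1/45450) - 22176*(-1/43982) = 22272*(1/45450) + 11088/21991 = 3712/7575 + 11088/21991 = 165622192/166581825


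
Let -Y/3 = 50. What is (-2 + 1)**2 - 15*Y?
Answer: 2251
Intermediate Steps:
Y = -150 (Y = -3*50 = -150)
(-2 + 1)**2 - 15*Y = (-2 + 1)**2 - 15*(-150) = (-1)**2 + 2250 = 1 + 2250 = 2251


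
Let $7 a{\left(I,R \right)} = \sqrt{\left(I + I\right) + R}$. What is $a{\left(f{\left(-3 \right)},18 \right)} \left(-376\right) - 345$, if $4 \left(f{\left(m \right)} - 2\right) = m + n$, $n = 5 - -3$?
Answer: $-345 - 188 \sqrt{2} \approx -610.87$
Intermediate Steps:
$n = 8$ ($n = 5 + 3 = 8$)
$f{\left(m \right)} = 4 + \frac{m}{4}$ ($f{\left(m \right)} = 2 + \frac{m + 8}{4} = 2 + \frac{8 + m}{4} = 2 + \left(2 + \frac{m}{4}\right) = 4 + \frac{m}{4}$)
$a{\left(I,R \right)} = \frac{\sqrt{R + 2 I}}{7}$ ($a{\left(I,R \right)} = \frac{\sqrt{\left(I + I\right) + R}}{7} = \frac{\sqrt{2 I + R}}{7} = \frac{\sqrt{R + 2 I}}{7}$)
$a{\left(f{\left(-3 \right)},18 \right)} \left(-376\right) - 345 = \frac{\sqrt{18 + 2 \left(4 + \frac{1}{4} \left(-3\right)\right)}}{7} \left(-376\right) - 345 = \frac{\sqrt{18 + 2 \left(4 - \frac{3}{4}\right)}}{7} \left(-376\right) - 345 = \frac{\sqrt{18 + 2 \cdot \frac{13}{4}}}{7} \left(-376\right) - 345 = \frac{\sqrt{18 + \frac{13}{2}}}{7} \left(-376\right) - 345 = \frac{\sqrt{\frac{49}{2}}}{7} \left(-376\right) - 345 = \frac{\frac{7}{2} \sqrt{2}}{7} \left(-376\right) - 345 = \frac{\sqrt{2}}{2} \left(-376\right) - 345 = - 188 \sqrt{2} - 345 = -345 - 188 \sqrt{2}$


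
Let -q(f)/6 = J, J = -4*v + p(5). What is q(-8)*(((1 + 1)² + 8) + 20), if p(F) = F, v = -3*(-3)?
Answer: 5952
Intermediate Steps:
v = 9
J = -31 (J = -4*9 + 5 = -36 + 5 = -31)
q(f) = 186 (q(f) = -6*(-31) = 186)
q(-8)*(((1 + 1)² + 8) + 20) = 186*(((1 + 1)² + 8) + 20) = 186*((2² + 8) + 20) = 186*((4 + 8) + 20) = 186*(12 + 20) = 186*32 = 5952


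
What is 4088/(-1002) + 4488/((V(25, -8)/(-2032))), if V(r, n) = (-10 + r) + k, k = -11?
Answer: -1142233948/501 ≈ -2.2799e+6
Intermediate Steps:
V(r, n) = -21 + r (V(r, n) = (-10 + r) - 11 = -21 + r)
4088/(-1002) + 4488/((V(25, -8)/(-2032))) = 4088/(-1002) + 4488/(((-21 + 25)/(-2032))) = 4088*(-1/1002) + 4488/((4*(-1/2032))) = -2044/501 + 4488/(-1/508) = -2044/501 + 4488*(-508) = -2044/501 - 2279904 = -1142233948/501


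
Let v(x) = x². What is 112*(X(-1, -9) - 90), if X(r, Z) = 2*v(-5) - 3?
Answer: -4816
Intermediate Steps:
X(r, Z) = 47 (X(r, Z) = 2*(-5)² - 3 = 2*25 - 3 = 50 - 3 = 47)
112*(X(-1, -9) - 90) = 112*(47 - 90) = 112*(-43) = -4816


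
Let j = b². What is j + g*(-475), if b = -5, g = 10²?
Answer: -47475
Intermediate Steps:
g = 100
j = 25 (j = (-5)² = 25)
j + g*(-475) = 25 + 100*(-475) = 25 - 47500 = -47475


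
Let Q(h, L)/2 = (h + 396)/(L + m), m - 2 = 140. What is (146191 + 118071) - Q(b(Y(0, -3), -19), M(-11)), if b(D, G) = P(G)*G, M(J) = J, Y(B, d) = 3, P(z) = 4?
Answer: 34617682/131 ≈ 2.6426e+5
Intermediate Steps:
m = 142 (m = 2 + 140 = 142)
b(D, G) = 4*G
Q(h, L) = 2*(396 + h)/(142 + L) (Q(h, L) = 2*((h + 396)/(L + 142)) = 2*((396 + h)/(142 + L)) = 2*(396 + h)/(142 + L))
(146191 + 118071) - Q(b(Y(0, -3), -19), M(-11)) = (146191 + 118071) - 2*(396 + 4*(-19))/(142 - 11) = 264262 - 2*(396 - 76)/131 = 264262 - 2*320/131 = 264262 - 1*640/131 = 264262 - 640/131 = 34617682/131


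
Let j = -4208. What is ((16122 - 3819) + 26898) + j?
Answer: 34993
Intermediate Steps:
((16122 - 3819) + 26898) + j = ((16122 - 3819) + 26898) - 4208 = (12303 + 26898) - 4208 = 39201 - 4208 = 34993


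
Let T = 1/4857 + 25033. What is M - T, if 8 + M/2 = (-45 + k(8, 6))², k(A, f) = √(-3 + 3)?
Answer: -101992144/4857 ≈ -20999.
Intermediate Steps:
k(A, f) = 0 (k(A, f) = √0 = 0)
M = 4034 (M = -16 + 2*(-45 + 0)² = -16 + 2*(-45)² = -16 + 2*2025 = -16 + 4050 = 4034)
T = 121585282/4857 (T = 1/4857 + 25033 = 121585282/4857 ≈ 25033.)
M - T = 4034 - 1*121585282/4857 = 4034 - 121585282/4857 = -101992144/4857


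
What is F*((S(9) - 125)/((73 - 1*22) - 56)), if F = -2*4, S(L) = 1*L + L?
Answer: -856/5 ≈ -171.20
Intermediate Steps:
S(L) = 2*L (S(L) = L + L = 2*L)
F = -8
F*((S(9) - 125)/((73 - 1*22) - 56)) = -8*(2*9 - 125)/((73 - 1*22) - 56) = -8*(18 - 125)/((73 - 22) - 56) = -(-856)/(51 - 56) = -(-856)/(-5) = -(-856)*(-1)/5 = -8*107/5 = -856/5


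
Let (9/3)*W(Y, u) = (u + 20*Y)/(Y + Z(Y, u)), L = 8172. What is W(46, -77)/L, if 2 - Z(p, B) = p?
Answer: 281/16344 ≈ 0.017193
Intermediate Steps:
Z(p, B) = 2 - p
W(Y, u) = u/6 + 10*Y/3 (W(Y, u) = ((u + 20*Y)/(Y + (2 - Y)))/3 = ((u + 20*Y)/2)/3 = ((u + 20*Y)*(½))/3 = (u/2 + 10*Y)/3 = u/6 + 10*Y/3)
W(46, -77)/L = ((⅙)*(-77) + (10/3)*46)/8172 = (-77/6 + 460/3)*(1/8172) = (281/2)*(1/8172) = 281/16344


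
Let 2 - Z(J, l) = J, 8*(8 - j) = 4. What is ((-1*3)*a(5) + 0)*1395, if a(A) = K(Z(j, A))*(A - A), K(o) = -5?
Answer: 0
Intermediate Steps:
j = 15/2 (j = 8 - ⅛*4 = 8 - ½ = 15/2 ≈ 7.5000)
Z(J, l) = 2 - J
a(A) = 0 (a(A) = -5*(A - A) = -5*0 = 0)
((-1*3)*a(5) + 0)*1395 = (-1*3*0 + 0)*1395 = (-3*0 + 0)*1395 = (0 + 0)*1395 = 0*1395 = 0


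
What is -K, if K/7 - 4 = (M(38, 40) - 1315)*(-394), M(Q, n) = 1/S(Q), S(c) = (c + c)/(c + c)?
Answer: -3624040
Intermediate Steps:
S(c) = 1 (S(c) = (2*c)/((2*c)) = (2*c)*(1/(2*c)) = 1)
M(Q, n) = 1 (M(Q, n) = 1/1 = 1)
K = 3624040 (K = 28 + 7*((1 - 1315)*(-394)) = 28 + 7*(-1314*(-394)) = 28 + 7*517716 = 28 + 3624012 = 3624040)
-K = -1*3624040 = -3624040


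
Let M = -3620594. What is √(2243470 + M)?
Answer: 2*I*√344281 ≈ 1173.5*I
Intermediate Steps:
√(2243470 + M) = √(2243470 - 3620594) = √(-1377124) = 2*I*√344281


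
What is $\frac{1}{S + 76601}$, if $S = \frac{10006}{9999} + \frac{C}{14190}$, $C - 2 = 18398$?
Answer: $\frac{39087}{2994193085} \approx 1.3054 \cdot 10^{-5}$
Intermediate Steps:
$C = 18400$ ($C = 2 + 18398 = 18400$)
$S = \frac{89798}{39087}$ ($S = \frac{10006}{9999} + \frac{18400}{14190} = 10006 \cdot \frac{1}{9999} + 18400 \cdot \frac{1}{14190} = \frac{10006}{9999} + \frac{1840}{1419} = \frac{89798}{39087} \approx 2.2974$)
$\frac{1}{S + 76601} = \frac{1}{\frac{89798}{39087} + 76601} = \frac{1}{\frac{2994193085}{39087}} = \frac{39087}{2994193085}$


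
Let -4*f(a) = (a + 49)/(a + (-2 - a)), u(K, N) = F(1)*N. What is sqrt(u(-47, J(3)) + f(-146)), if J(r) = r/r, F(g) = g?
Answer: I*sqrt(178)/4 ≈ 3.3354*I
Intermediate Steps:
J(r) = 1
u(K, N) = N (u(K, N) = 1*N = N)
f(a) = 49/8 + a/8 (f(a) = -(a + 49)/(4*(a + (-2 - a))) = -(49 + a)/(4*(-2)) = -(49 + a)*(-1)/(4*2) = -(-49/2 - a/2)/4 = 49/8 + a/8)
sqrt(u(-47, J(3)) + f(-146)) = sqrt(1 + (49/8 + (1/8)*(-146))) = sqrt(1 + (49/8 - 73/4)) = sqrt(1 - 97/8) = sqrt(-89/8) = I*sqrt(178)/4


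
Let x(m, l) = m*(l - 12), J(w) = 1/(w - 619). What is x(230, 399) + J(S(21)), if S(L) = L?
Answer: 53227979/598 ≈ 89010.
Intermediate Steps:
J(w) = 1/(-619 + w)
x(m, l) = m*(-12 + l)
x(230, 399) + J(S(21)) = 230*(-12 + 399) + 1/(-619 + 21) = 230*387 + 1/(-598) = 89010 - 1/598 = 53227979/598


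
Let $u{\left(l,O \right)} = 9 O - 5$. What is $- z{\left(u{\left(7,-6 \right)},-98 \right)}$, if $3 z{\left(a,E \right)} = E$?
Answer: $\frac{98}{3} \approx 32.667$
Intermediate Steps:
$u{\left(l,O \right)} = -5 + 9 O$
$z{\left(a,E \right)} = \frac{E}{3}$
$- z{\left(u{\left(7,-6 \right)},-98 \right)} = - \frac{-98}{3} = \left(-1\right) \left(- \frac{98}{3}\right) = \frac{98}{3}$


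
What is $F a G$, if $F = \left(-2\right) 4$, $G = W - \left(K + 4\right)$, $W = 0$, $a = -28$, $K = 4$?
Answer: $-1792$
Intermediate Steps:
$G = -8$ ($G = 0 - \left(4 + 4\right) = 0 - 8 = -8$)
$F = -8$
$F a G = \left(-8\right) \left(-28\right) \left(-8\right) = 224 \left(-8\right) = -1792$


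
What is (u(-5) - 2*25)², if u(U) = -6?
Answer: 3136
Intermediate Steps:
(u(-5) - 2*25)² = (-6 - 2*25)² = (-6 - 50)² = (-56)² = 3136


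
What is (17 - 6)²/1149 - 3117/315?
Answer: -131234/13405 ≈ -9.7899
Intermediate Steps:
(17 - 6)²/1149 - 3117/315 = 11²*(1/1149) - 3117*1/315 = 121*(1/1149) - 1039/105 = 121/1149 - 1039/105 = -131234/13405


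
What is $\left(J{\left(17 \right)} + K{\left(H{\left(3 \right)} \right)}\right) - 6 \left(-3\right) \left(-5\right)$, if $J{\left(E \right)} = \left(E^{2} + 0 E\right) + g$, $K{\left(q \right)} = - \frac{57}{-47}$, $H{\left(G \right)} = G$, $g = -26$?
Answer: $\frac{8188}{47} \approx 174.21$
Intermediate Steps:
$K{\left(q \right)} = \frac{57}{47}$ ($K{\left(q \right)} = \left(-57\right) \left(- \frac{1}{47}\right) = \frac{57}{47}$)
$J{\left(E \right)} = -26 + E^{2}$ ($J{\left(E \right)} = \left(E^{2} + 0 E\right) - 26 = \left(E^{2} + 0\right) - 26 = E^{2} - 26 = -26 + E^{2}$)
$\left(J{\left(17 \right)} + K{\left(H{\left(3 \right)} \right)}\right) - 6 \left(-3\right) \left(-5\right) = \left(\left(-26 + 17^{2}\right) + \frac{57}{47}\right) - 6 \left(-3\right) \left(-5\right) = \left(\left(-26 + 289\right) + \frac{57}{47}\right) - \left(-18\right) \left(-5\right) = \left(263 + \frac{57}{47}\right) - 90 = \frac{12418}{47} - 90 = \frac{8188}{47}$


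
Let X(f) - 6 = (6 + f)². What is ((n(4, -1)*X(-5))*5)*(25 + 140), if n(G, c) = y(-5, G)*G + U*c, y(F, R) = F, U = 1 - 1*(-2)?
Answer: -132825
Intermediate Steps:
U = 3 (U = 1 + 2 = 3)
X(f) = 6 + (6 + f)²
n(G, c) = -5*G + 3*c
((n(4, -1)*X(-5))*5)*(25 + 140) = (((-5*4 + 3*(-1))*(6 + (6 - 5)²))*5)*(25 + 140) = (((-20 - 3)*(6 + 1²))*5)*165 = (-23*(6 + 1)*5)*165 = (-23*7*5)*165 = -161*5*165 = -805*165 = -132825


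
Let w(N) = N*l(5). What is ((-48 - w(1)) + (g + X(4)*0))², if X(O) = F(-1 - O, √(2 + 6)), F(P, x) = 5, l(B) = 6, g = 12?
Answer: 1764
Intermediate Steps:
X(O) = 5
w(N) = 6*N (w(N) = N*6 = 6*N)
((-48 - w(1)) + (g + X(4)*0))² = ((-48 - 6) + (12 + 5*0))² = ((-48 - 1*6) + (12 + 0))² = ((-48 - 6) + 12)² = (-54 + 12)² = (-42)² = 1764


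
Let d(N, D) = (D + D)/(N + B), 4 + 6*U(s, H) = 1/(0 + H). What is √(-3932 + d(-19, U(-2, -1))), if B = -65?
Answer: I*√6936013/42 ≈ 62.706*I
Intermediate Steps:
U(s, H) = -⅔ + 1/(6*H) (U(s, H) = -⅔ + 1/(6*(0 + H)) = -⅔ + 1/(6*H))
d(N, D) = 2*D/(-65 + N) (d(N, D) = (D + D)/(N - 65) = (2*D)/(-65 + N) = 2*D/(-65 + N))
√(-3932 + d(-19, U(-2, -1))) = √(-3932 + 2*((⅙)*(1 - 4*(-1))/(-1))/(-65 - 19)) = √(-3932 + 2*((⅙)*(-1)*(1 + 4))/(-84)) = √(-3932 + 2*((⅙)*(-1)*5)*(-1/84)) = √(-3932 + 2*(-⅚)*(-1/84)) = √(-3932 + 5/252) = √(-990859/252) = I*√6936013/42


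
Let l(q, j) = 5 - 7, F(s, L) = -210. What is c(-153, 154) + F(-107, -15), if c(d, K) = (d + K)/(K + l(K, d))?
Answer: -31919/152 ≈ -209.99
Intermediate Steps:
l(q, j) = -2
c(d, K) = (K + d)/(-2 + K) (c(d, K) = (d + K)/(K - 2) = (K + d)/(-2 + K))
c(-153, 154) + F(-107, -15) = (154 - 153)/(-2 + 154) - 210 = 1/152 - 210 = -31919/152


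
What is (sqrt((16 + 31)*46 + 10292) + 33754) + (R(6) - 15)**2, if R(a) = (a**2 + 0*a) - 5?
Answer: 34010 + sqrt(12454) ≈ 34122.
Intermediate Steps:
R(a) = -5 + a**2 (R(a) = (a**2 + 0) - 5 = a**2 - 5 = -5 + a**2)
(sqrt((16 + 31)*46 + 10292) + 33754) + (R(6) - 15)**2 = (sqrt((16 + 31)*46 + 10292) + 33754) + ((-5 + 6**2) - 15)**2 = (sqrt(47*46 + 10292) + 33754) + ((-5 + 36) - 15)**2 = (sqrt(2162 + 10292) + 33754) + (31 - 15)**2 = (sqrt(12454) + 33754) + 16**2 = (33754 + sqrt(12454)) + 256 = 34010 + sqrt(12454)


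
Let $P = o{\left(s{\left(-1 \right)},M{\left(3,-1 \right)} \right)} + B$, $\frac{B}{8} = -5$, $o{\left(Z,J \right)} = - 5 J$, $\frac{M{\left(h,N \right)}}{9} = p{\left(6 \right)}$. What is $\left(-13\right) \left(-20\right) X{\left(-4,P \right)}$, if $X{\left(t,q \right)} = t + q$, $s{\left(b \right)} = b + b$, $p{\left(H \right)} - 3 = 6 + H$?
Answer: $-186940$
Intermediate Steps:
$p{\left(H \right)} = 9 + H$ ($p{\left(H \right)} = 3 + \left(6 + H\right) = 9 + H$)
$M{\left(h,N \right)} = 135$ ($M{\left(h,N \right)} = 9 \left(9 + 6\right) = 9 \cdot 15 = 135$)
$s{\left(b \right)} = 2 b$
$B = -40$ ($B = 8 \left(-5\right) = -40$)
$P = -715$ ($P = \left(-5\right) 135 - 40 = -675 - 40 = -715$)
$X{\left(t,q \right)} = q + t$
$\left(-13\right) \left(-20\right) X{\left(-4,P \right)} = \left(-13\right) \left(-20\right) \left(-715 - 4\right) = 260 \left(-719\right) = -186940$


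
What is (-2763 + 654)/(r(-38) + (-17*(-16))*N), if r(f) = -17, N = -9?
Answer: 2109/2465 ≈ 0.85558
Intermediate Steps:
(-2763 + 654)/(r(-38) + (-17*(-16))*N) = (-2763 + 654)/(-17 - 17*(-16)*(-9)) = -2109/(-17 + 272*(-9)) = -2109/(-17 - 2448) = -2109/(-2465) = -2109*(-1/2465) = 2109/2465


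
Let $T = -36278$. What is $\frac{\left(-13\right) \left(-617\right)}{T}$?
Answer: $- \frac{8021}{36278} \approx -0.2211$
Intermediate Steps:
$\frac{\left(-13\right) \left(-617\right)}{T} = \frac{\left(-13\right) \left(-617\right)}{-36278} = 8021 \left(- \frac{1}{36278}\right) = - \frac{8021}{36278}$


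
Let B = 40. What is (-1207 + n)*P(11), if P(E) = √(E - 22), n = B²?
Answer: 393*I*√11 ≈ 1303.4*I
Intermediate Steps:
n = 1600 (n = 40² = 1600)
P(E) = √(-22 + E)
(-1207 + n)*P(11) = (-1207 + 1600)*√(-22 + 11) = 393*√(-11) = 393*(I*√11) = 393*I*√11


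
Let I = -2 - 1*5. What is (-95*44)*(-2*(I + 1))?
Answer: -50160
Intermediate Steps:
I = -7 (I = -2 - 5 = -7)
(-95*44)*(-2*(I + 1)) = (-95*44)*(-2*(-7 + 1)) = -(-8360)*(-6) = -4180*12 = -50160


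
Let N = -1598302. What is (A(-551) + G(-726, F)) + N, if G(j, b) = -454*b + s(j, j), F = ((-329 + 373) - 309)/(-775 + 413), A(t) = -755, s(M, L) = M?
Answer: -289620878/181 ≈ -1.6001e+6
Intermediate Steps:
F = 265/362 (F = (44 - 309)/(-362) = -265*(-1/362) = 265/362 ≈ 0.73204)
G(j, b) = j - 454*b (G(j, b) = -454*b + j = j - 454*b)
(A(-551) + G(-726, F)) + N = (-755 + (-726 - 454*265/362)) - 1598302 = (-755 + (-726 - 60155/181)) - 1598302 = (-755 - 191561/181) - 1598302 = -328216/181 - 1598302 = -289620878/181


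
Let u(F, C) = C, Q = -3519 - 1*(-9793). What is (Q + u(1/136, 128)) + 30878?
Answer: 37280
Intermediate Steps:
Q = 6274 (Q = -3519 + 9793 = 6274)
(Q + u(1/136, 128)) + 30878 = (6274 + 128) + 30878 = 6402 + 30878 = 37280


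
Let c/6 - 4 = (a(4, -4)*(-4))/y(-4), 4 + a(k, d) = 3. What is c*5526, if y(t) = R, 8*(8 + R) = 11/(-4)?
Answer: 10388880/89 ≈ 1.1673e+5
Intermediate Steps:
R = -267/32 (R = -8 + (11/(-4))/8 = -8 + (11*(-¼))/8 = -8 + (⅛)*(-11/4) = -8 - 11/32 = -267/32 ≈ -8.3438)
y(t) = -267/32
a(k, d) = -1 (a(k, d) = -4 + 3 = -1)
c = 1880/89 (c = 24 + 6*((-1*(-4))/(-267/32)) = 24 + 6*(4*(-32/267)) = 24 + 6*(-128/267) = 24 - 256/89 = 1880/89 ≈ 21.124)
c*5526 = (1880/89)*5526 = 10388880/89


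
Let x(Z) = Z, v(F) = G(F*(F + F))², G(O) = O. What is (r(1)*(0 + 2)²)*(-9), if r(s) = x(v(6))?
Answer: -186624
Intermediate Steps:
v(F) = 4*F⁴ (v(F) = (F*(F + F))² = (F*(2*F))² = (2*F²)² = 4*F⁴)
r(s) = 5184 (r(s) = 4*6⁴ = 4*1296 = 5184)
(r(1)*(0 + 2)²)*(-9) = (5184*(0 + 2)²)*(-9) = (5184*2²)*(-9) = (5184*4)*(-9) = 20736*(-9) = -186624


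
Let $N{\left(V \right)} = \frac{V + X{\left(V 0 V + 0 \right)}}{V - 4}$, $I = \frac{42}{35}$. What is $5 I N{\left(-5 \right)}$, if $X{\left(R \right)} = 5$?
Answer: $0$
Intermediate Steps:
$I = \frac{6}{5}$ ($I = 42 \cdot \frac{1}{35} = \frac{6}{5} \approx 1.2$)
$N{\left(V \right)} = \frac{5 + V}{-4 + V}$ ($N{\left(V \right)} = \frac{V + 5}{V - 4} = \frac{5 + V}{-4 + V}$)
$5 I N{\left(-5 \right)} = 5 \cdot \frac{6}{5} \frac{5 - 5}{-4 - 5} = 6 \frac{1}{-9} \cdot 0 = 6 \left(\left(- \frac{1}{9}\right) 0\right) = 6 \cdot 0 = 0$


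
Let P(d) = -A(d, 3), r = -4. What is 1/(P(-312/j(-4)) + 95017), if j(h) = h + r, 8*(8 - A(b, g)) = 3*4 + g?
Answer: 8/760087 ≈ 1.0525e-5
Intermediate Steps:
A(b, g) = 13/2 - g/8 (A(b, g) = 8 - (3*4 + g)/8 = 8 - (12 + g)/8 = 8 + (-3/2 - g/8) = 13/2 - g/8)
j(h) = -4 + h (j(h) = h - 4 = -4 + h)
P(d) = -49/8 (P(d) = -(13/2 - ⅛*3) = -(13/2 - 3/8) = -1*49/8 = -49/8)
1/(P(-312/j(-4)) + 95017) = 1/(-49/8 + 95017) = 1/(760087/8) = 8/760087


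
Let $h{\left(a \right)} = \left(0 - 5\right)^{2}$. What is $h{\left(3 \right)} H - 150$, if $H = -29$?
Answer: $-875$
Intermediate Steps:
$h{\left(a \right)} = 25$ ($h{\left(a \right)} = \left(-5\right)^{2} = 25$)
$h{\left(3 \right)} H - 150 = 25 \left(-29\right) - 150 = -725 - 150 = -875$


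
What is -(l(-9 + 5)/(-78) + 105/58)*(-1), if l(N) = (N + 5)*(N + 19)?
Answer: 610/377 ≈ 1.6180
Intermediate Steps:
l(N) = (5 + N)*(19 + N)
-(l(-9 + 5)/(-78) + 105/58)*(-1) = -((95 + (-9 + 5)**2 + 24*(-9 + 5))/(-78) + 105/58)*(-1) = -((95 + (-4)**2 + 24*(-4))*(-1/78) + 105*(1/58))*(-1) = -((95 + 16 - 96)*(-1/78) + 105/58)*(-1) = -(15*(-1/78) + 105/58)*(-1) = -(-5/26 + 105/58)*(-1) = -610*(-1)/377 = -1*(-610/377) = 610/377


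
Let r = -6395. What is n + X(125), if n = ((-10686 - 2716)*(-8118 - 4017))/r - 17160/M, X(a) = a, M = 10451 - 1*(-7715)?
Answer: -293998427477/11617157 ≈ -25307.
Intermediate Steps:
M = 18166 (M = 10451 + 7715 = 18166)
n = -295450572102/11617157 (n = ((-10686 - 2716)*(-8118 - 4017))/(-6395) - 17160/18166 = -13402*(-12135)*(-1/6395) - 17160*1/18166 = 162633270*(-1/6395) - 8580/9083 = -32526654/1279 - 8580/9083 = -295450572102/11617157 ≈ -25432.)
n + X(125) = -295450572102/11617157 + 125 = -293998427477/11617157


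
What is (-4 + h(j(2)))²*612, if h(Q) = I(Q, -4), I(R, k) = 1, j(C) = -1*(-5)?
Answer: 5508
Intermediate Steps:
j(C) = 5
h(Q) = 1
(-4 + h(j(2)))²*612 = (-4 + 1)²*612 = (-3)²*612 = 9*612 = 5508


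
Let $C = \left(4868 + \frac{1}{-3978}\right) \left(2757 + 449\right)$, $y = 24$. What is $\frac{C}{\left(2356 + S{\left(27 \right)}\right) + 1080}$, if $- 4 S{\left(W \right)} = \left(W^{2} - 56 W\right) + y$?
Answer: $\frac{124167758036}{28846467} \approx 4304.4$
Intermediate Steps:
$S{\left(W \right)} = -6 + 14 W - \frac{W^{2}}{4}$ ($S{\left(W \right)} = - \frac{\left(W^{2} - 56 W\right) + 24}{4} = - \frac{24 + W^{2} - 56 W}{4} = -6 + 14 W - \frac{W^{2}}{4}$)
$C = \frac{31041939509}{1989}$ ($C = \left(4868 - \frac{1}{3978}\right) 3206 = \frac{19364903}{3978} \cdot 3206 = \frac{31041939509}{1989} \approx 1.5607 \cdot 10^{7}$)
$\frac{C}{\left(2356 + S{\left(27 \right)}\right) + 1080} = \frac{31041939509}{1989 \left(\left(2356 - \left(-372 + \frac{729}{4}\right)\right) + 1080\right)} = \frac{31041939509}{1989 \left(\left(2356 - - \frac{759}{4}\right) + 1080\right)} = \frac{31041939509}{1989 \left(\left(2356 + \frac{759}{4}\right) + 1080\right)} = \frac{31041939509}{1989 \left(\frac{10183}{4} + 1080\right)} = \frac{31041939509}{1989 \cdot \frac{14503}{4}} = \frac{31041939509}{1989} \cdot \frac{4}{14503} = \frac{124167758036}{28846467}$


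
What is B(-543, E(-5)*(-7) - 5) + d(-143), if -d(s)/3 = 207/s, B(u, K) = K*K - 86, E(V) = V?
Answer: 117023/143 ≈ 818.34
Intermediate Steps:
B(u, K) = -86 + K² (B(u, K) = K² - 86 = -86 + K²)
d(s) = -621/s
B(-543, E(-5)*(-7) - 5) + d(-143) = (-86 + (-5*(-7) - 5)²) - 621/(-143) = (-86 + (35 - 5)²) - 621*(-1/143) = (-86 + 30²) + 621/143 = (-86 + 900) + 621/143 = 814 + 621/143 = 117023/143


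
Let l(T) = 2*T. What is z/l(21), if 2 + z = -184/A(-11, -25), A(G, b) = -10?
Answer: 41/105 ≈ 0.39048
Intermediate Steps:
z = 82/5 (z = -2 - 184/(-10) = -2 - 184*(-⅒) = -2 + 92/5 = 82/5 ≈ 16.400)
z/l(21) = 82/(5*((2*21))) = (82/5)/42 = (82/5)*(1/42) = 41/105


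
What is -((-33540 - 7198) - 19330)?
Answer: 60068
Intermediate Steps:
-((-33540 - 7198) - 19330) = -(-40738 - 19330) = -1*(-60068) = 60068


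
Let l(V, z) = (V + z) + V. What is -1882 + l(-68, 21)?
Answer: -1997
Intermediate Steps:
l(V, z) = z + 2*V
-1882 + l(-68, 21) = -1882 + (21 + 2*(-68)) = -1882 + (21 - 136) = -1882 - 115 = -1997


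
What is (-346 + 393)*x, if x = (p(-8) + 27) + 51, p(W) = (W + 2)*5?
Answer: 2256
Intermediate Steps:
p(W) = 10 + 5*W (p(W) = (2 + W)*5 = 10 + 5*W)
x = 48 (x = ((10 + 5*(-8)) + 27) + 51 = ((10 - 40) + 27) + 51 = (-30 + 27) + 51 = -3 + 51 = 48)
(-346 + 393)*x = (-346 + 393)*48 = 47*48 = 2256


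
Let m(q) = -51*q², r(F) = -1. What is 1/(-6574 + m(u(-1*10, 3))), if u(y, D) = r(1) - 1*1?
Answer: -1/6778 ≈ -0.00014754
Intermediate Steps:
u(y, D) = -2 (u(y, D) = -1 - 1*1 = -1 - 1 = -2)
1/(-6574 + m(u(-1*10, 3))) = 1/(-6574 - 51*(-2)²) = 1/(-6574 - 51*4) = 1/(-6574 - 204) = 1/(-6778) = -1/6778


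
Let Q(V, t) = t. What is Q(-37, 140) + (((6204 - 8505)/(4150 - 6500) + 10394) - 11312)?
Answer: -1825999/2350 ≈ -777.02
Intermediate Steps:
Q(-37, 140) + (((6204 - 8505)/(4150 - 6500) + 10394) - 11312) = 140 + (((6204 - 8505)/(4150 - 6500) + 10394) - 11312) = 140 + ((-2301/(-2350) + 10394) - 11312) = 140 + ((-2301*(-1/2350) + 10394) - 11312) = 140 + ((2301/2350 + 10394) - 11312) = 140 + (24428201/2350 - 11312) = 140 - 2154999/2350 = -1825999/2350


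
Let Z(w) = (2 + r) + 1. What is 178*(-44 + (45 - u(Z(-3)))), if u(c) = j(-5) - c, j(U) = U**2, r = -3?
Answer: -4272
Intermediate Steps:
Z(w) = 0 (Z(w) = (2 - 3) + 1 = -1 + 1 = 0)
u(c) = 25 - c (u(c) = (-5)**2 - c = 25 - c)
178*(-44 + (45 - u(Z(-3)))) = 178*(-44 + (45 - (25 - 1*0))) = 178*(-44 + (45 - (25 + 0))) = 178*(-44 + (45 - 1*25)) = 178*(-44 + (45 - 25)) = 178*(-44 + 20) = 178*(-24) = -4272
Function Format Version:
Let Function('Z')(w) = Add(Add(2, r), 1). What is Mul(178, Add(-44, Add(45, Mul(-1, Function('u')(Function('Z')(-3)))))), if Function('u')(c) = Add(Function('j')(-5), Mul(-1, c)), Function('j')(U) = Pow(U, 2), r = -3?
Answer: -4272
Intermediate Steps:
Function('Z')(w) = 0 (Function('Z')(w) = Add(Add(2, -3), 1) = Add(-1, 1) = 0)
Function('u')(c) = Add(25, Mul(-1, c)) (Function('u')(c) = Add(Pow(-5, 2), Mul(-1, c)) = Add(25, Mul(-1, c)))
Mul(178, Add(-44, Add(45, Mul(-1, Function('u')(Function('Z')(-3)))))) = Mul(178, Add(-44, Add(45, Mul(-1, Add(25, Mul(-1, 0)))))) = Mul(178, Add(-44, Add(45, Mul(-1, Add(25, 0))))) = Mul(178, Add(-44, Add(45, Mul(-1, 25)))) = Mul(178, Add(-44, Add(45, -25))) = Mul(178, Add(-44, 20)) = Mul(178, -24) = -4272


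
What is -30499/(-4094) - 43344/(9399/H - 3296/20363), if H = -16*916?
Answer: 52965611539181495/981323665222 ≈ 53974.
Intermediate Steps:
H = -14656
-30499/(-4094) - 43344/(9399/H - 3296/20363) = -30499/(-4094) - 43344/(9399/(-14656) - 3296/20363) = -30499*(-1/4094) - 43344/(9399*(-1/14656) - 3296*1/20363) = 30499/4094 - 43344/(-9399/14656 - 3296/20363) = 30499/4094 - 43344/(-239698013/298440128) = 30499/4094 - 43344*(-298440128/239698013) = 30499/4094 + 12935588908032/239698013 = 52965611539181495/981323665222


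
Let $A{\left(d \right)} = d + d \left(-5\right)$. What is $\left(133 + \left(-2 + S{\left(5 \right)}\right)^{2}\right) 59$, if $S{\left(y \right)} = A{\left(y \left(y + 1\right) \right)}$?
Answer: $886003$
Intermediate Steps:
$A{\left(d \right)} = - 4 d$ ($A{\left(d \right)} = d - 5 d = - 4 d$)
$S{\left(y \right)} = - 4 y \left(1 + y\right)$ ($S{\left(y \right)} = - 4 y \left(y + 1\right) = - 4 y \left(1 + y\right)$)
$\left(133 + \left(-2 + S{\left(5 \right)}\right)^{2}\right) 59 = \left(133 + \left(-2 - 20 \left(1 + 5\right)\right)^{2}\right) 59 = \left(133 + \left(-2 - 20 \cdot 6\right)^{2}\right) 59 = \left(133 + \left(-2 - 120\right)^{2}\right) 59 = \left(133 + \left(-122\right)^{2}\right) 59 = \left(133 + 14884\right) 59 = 15017 \cdot 59 = 886003$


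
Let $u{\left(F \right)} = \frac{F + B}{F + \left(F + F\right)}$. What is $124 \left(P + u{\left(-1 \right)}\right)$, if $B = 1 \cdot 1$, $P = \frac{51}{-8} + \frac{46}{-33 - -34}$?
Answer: $\frac{9827}{2} \approx 4913.5$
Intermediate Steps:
$P = \frac{317}{8}$ ($P = 51 \left(- \frac{1}{8}\right) + \frac{46}{-33 + 34} = - \frac{51}{8} + \frac{46}{1} = - \frac{51}{8} + 46 \cdot 1 = - \frac{51}{8} + 46 = \frac{317}{8} \approx 39.625$)
$B = 1$
$u{\left(F \right)} = \frac{1 + F}{3 F}$ ($u{\left(F \right)} = \frac{F + 1}{F + \left(F + F\right)} = \frac{1 + F}{F + 2 F} = \frac{1 + F}{3 F}$)
$124 \left(P + u{\left(-1 \right)}\right) = 124 \left(\frac{317}{8} + \frac{1 - 1}{3 \left(-1\right)}\right) = 124 \left(\frac{317}{8} + \frac{1}{3} \left(-1\right) 0\right) = 124 \left(\frac{317}{8} + 0\right) = 124 \cdot \frac{317}{8} = \frac{9827}{2}$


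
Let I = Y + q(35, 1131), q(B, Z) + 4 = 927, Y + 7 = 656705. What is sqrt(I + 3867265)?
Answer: sqrt(4524886) ≈ 2127.2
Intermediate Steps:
Y = 656698 (Y = -7 + 656705 = 656698)
q(B, Z) = 923 (q(B, Z) = -4 + 927 = 923)
I = 657621 (I = 656698 + 923 = 657621)
sqrt(I + 3867265) = sqrt(657621 + 3867265) = sqrt(4524886)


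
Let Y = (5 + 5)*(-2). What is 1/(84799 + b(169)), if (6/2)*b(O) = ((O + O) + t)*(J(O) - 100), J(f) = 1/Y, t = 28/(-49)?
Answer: 70/5148203 ≈ 1.3597e-5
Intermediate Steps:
t = -4/7 (t = 28*(-1/49) = -4/7 ≈ -0.57143)
Y = -20 (Y = 10*(-2) = -20)
J(f) = -1/20 (J(f) = 1/(-20) = -1/20)
b(O) = 667/35 - 667*O/10 (b(O) = (((O + O) - 4/7)*(-1/20 - 100))/3 = ((2*O - 4/7)*(-2001/20))/3 = ((-4/7 + 2*O)*(-2001/20))/3 = (2001/35 - 2001*O/10)/3 = 667/35 - 667*O/10)
1/(84799 + b(169)) = 1/(84799 + (667/35 - 667/10*169)) = 1/(84799 + (667/35 - 112723/10)) = 1/(84799 - 787727/70) = 1/(5148203/70) = 70/5148203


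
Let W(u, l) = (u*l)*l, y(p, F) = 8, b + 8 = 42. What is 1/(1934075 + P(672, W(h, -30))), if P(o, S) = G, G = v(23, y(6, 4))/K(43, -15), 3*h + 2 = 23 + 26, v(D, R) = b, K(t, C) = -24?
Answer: 12/23208883 ≈ 5.1704e-7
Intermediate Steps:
b = 34 (b = -8 + 42 = 34)
v(D, R) = 34
h = 47/3 (h = -⅔ + (23 + 26)/3 = -⅔ + (⅓)*49 = -⅔ + 49/3 = 47/3 ≈ 15.667)
W(u, l) = u*l² (W(u, l) = (l*u)*l = u*l²)
G = -17/12 (G = 34/(-24) = 34*(-1/24) = -17/12 ≈ -1.4167)
P(o, S) = -17/12
1/(1934075 + P(672, W(h, -30))) = 1/(1934075 - 17/12) = 1/(23208883/12) = 12/23208883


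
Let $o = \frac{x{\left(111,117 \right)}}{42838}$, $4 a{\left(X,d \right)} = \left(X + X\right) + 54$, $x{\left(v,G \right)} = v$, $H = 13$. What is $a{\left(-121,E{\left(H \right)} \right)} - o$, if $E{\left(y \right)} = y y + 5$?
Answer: $- \frac{2013497}{42838} \approx -47.003$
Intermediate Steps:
$E{\left(y \right)} = 5 + y^{2}$ ($E{\left(y \right)} = y^{2} + 5 = 5 + y^{2}$)
$a{\left(X,d \right)} = \frac{27}{2} + \frac{X}{2}$ ($a{\left(X,d \right)} = \frac{\left(X + X\right) + 54}{4} = \frac{2 X + 54}{4} = \frac{54 + 2 X}{4} = \frac{27}{2} + \frac{X}{2}$)
$o = \frac{111}{42838} \approx 0.0025912$
$a{\left(-121,E{\left(H \right)} \right)} - o = \left(\frac{27}{2} + \frac{1}{2} \left(-121\right)\right) - \frac{111}{42838} = \left(\frac{27}{2} - \frac{121}{2}\right) - \frac{111}{42838} = -47 - \frac{111}{42838} = - \frac{2013497}{42838}$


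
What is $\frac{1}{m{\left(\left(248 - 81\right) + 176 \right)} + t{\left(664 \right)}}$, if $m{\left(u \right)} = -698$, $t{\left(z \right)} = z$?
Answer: $- \frac{1}{34} \approx -0.029412$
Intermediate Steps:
$\frac{1}{m{\left(\left(248 - 81\right) + 176 \right)} + t{\left(664 \right)}} = \frac{1}{-698 + 664} = \frac{1}{-34} = - \frac{1}{34}$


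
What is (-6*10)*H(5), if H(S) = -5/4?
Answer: 75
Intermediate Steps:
H(S) = -5/4 (H(S) = -5*1/4 = -5/4)
(-6*10)*H(5) = -6*10*(-5/4) = -60*(-5/4) = 75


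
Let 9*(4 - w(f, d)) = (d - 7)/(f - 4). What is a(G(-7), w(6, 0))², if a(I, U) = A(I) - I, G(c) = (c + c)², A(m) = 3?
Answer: 37249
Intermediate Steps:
w(f, d) = 4 - (-7 + d)/(9*(-4 + f)) (w(f, d) = 4 - (d - 7)/(9*(f - 4)) = 4 - (-7 + d)/(9*(-4 + f)))
G(c) = 4*c² (G(c) = (2*c)² = 4*c²)
a(I, U) = 3 - I
a(G(-7), w(6, 0))² = (3 - 4*(-7)²)² = (3 - 4*49)² = (3 - 1*196)² = (3 - 196)² = (-193)² = 37249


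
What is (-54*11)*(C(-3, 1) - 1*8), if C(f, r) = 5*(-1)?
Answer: 7722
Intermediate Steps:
C(f, r) = -5
(-54*11)*(C(-3, 1) - 1*8) = (-54*11)*(-5 - 1*8) = (-27*22)*(-5 - 8) = -594*(-13) = 7722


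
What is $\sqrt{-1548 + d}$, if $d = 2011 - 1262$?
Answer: $i \sqrt{799} \approx 28.267 i$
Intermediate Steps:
$d = 749$ ($d = 2011 - 1262 = 749$)
$\sqrt{-1548 + d} = \sqrt{-1548 + 749} = \sqrt{-799} = i \sqrt{799}$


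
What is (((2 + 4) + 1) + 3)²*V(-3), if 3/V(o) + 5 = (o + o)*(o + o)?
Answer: 300/31 ≈ 9.6774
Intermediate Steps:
V(o) = 3/(-5 + 4*o²) (V(o) = 3/(-5 + (o + o)*(o + o)) = 3/(-5 + (2*o)*(2*o)) = 3/(-5 + 4*o²))
(((2 + 4) + 1) + 3)²*V(-3) = (((2 + 4) + 1) + 3)²*(3/(-5 + 4*(-3)²)) = ((6 + 1) + 3)²*(3/(-5 + 4*9)) = (7 + 3)²*(3/(-5 + 36)) = 10²*(3/31) = 100*(3*(1/31)) = 100*(3/31) = 300/31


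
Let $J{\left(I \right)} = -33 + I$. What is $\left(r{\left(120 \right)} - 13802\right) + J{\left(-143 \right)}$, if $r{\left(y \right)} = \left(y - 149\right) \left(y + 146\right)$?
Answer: $-21692$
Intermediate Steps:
$r{\left(y \right)} = \left(-149 + y\right) \left(146 + y\right)$
$\left(r{\left(120 \right)} - 13802\right) + J{\left(-143 \right)} = \left(\left(-21754 + 120^{2} - 360\right) - 13802\right) - 176 = \left(\left(-21754 + 14400 - 360\right) - 13802\right) - 176 = \left(-7714 - 13802\right) - 176 = -21516 - 176 = -21692$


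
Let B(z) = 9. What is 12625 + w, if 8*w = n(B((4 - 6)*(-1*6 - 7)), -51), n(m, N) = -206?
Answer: 50397/4 ≈ 12599.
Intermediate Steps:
w = -103/4 (w = (⅛)*(-206) = -103/4 ≈ -25.750)
12625 + w = 12625 - 103/4 = 50397/4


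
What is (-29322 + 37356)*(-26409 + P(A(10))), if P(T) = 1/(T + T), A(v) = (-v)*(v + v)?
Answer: -42433985217/200 ≈ -2.1217e+8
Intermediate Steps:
A(v) = -2*v² (A(v) = (-v)*(2*v) = -2*v²)
P(T) = 1/(2*T)
(-29322 + 37356)*(-26409 + P(A(10))) = (-29322 + 37356)*(-26409 + 1/(2*((-2*10²)))) = 8034*(-26409 + 1/(2*((-2*100)))) = 8034*(-26409 + (½)/(-200)) = 8034*(-26409 + (½)*(-1/200)) = 8034*(-26409 - 1/400) = 8034*(-10563601/400) = -42433985217/200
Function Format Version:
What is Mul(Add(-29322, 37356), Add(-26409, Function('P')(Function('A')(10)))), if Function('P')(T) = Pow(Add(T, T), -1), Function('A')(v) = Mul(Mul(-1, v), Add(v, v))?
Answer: Rational(-42433985217, 200) ≈ -2.1217e+8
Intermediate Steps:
Function('A')(v) = Mul(-2, Pow(v, 2)) (Function('A')(v) = Mul(Mul(-1, v), Mul(2, v)) = Mul(-2, Pow(v, 2)))
Function('P')(T) = Mul(Rational(1, 2), Pow(T, -1)) (Function('P')(T) = Pow(Mul(2, T), -1) = Mul(Rational(1, 2), Pow(T, -1)))
Mul(Add(-29322, 37356), Add(-26409, Function('P')(Function('A')(10)))) = Mul(Add(-29322, 37356), Add(-26409, Mul(Rational(1, 2), Pow(Mul(-2, Pow(10, 2)), -1)))) = Mul(8034, Add(-26409, Mul(Rational(1, 2), Pow(Mul(-2, 100), -1)))) = Mul(8034, Add(-26409, Mul(Rational(1, 2), Pow(-200, -1)))) = Mul(8034, Add(-26409, Mul(Rational(1, 2), Rational(-1, 200)))) = Mul(8034, Add(-26409, Rational(-1, 400))) = Mul(8034, Rational(-10563601, 400)) = Rational(-42433985217, 200)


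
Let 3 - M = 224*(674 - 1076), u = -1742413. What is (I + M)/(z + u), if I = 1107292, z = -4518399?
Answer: -1197343/6260812 ≈ -0.19124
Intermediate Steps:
M = 90051 (M = 3 - 224*(674 - 1076) = 3 - 224*(-402) = 3 - 1*(-90048) = 3 + 90048 = 90051)
(I + M)/(z + u) = (1107292 + 90051)/(-4518399 - 1742413) = 1197343/(-6260812) = 1197343*(-1/6260812) = -1197343/6260812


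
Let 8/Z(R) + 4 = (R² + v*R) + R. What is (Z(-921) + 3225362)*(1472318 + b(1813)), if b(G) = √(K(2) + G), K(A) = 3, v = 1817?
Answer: 3923144119990642812/826141 + 5329207576068*√454/826141 ≈ 4.7489e+12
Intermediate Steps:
Z(R) = 8/(-4 + R² + 1818*R) (Z(R) = 8/(-4 + ((R² + 1817*R) + R)) = 8/(-4 + (R² + 1818*R)) = 8/(-4 + R² + 1818*R))
b(G) = √(3 + G)
(Z(-921) + 3225362)*(1472318 + b(1813)) = (8/(-4 + (-921)² + 1818*(-921)) + 3225362)*(1472318 + √(3 + 1813)) = (8/(-4 + 848241 - 1674378) + 3225362)*(1472318 + √1816) = (8/(-826141) + 3225362)*(1472318 + 2*√454) = (8*(-1/826141) + 3225362)*(1472318 + 2*√454) = (-8/826141 + 3225362)*(1472318 + 2*√454) = 2664603788034*(1472318 + 2*√454)/826141 = 3923144119990642812/826141 + 5329207576068*√454/826141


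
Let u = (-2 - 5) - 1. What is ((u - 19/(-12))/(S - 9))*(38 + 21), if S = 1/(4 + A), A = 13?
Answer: 77231/1824 ≈ 42.342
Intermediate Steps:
S = 1/17 (S = 1/(4 + 13) = 1/17 ≈ 0.058824)
u = -8 (u = -7 - 1 = -8)
((u - 19/(-12))/(S - 9))*(38 + 21) = ((-8 - 19/(-12))/(1/17 - 9))*(38 + 21) = ((-8 - 19*(-1/12))/(-152/17))*59 = ((-8 + 19/12)*(-17/152))*59 = -77/12*(-17/152)*59 = (1309/1824)*59 = 77231/1824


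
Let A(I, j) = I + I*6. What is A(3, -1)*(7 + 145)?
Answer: 3192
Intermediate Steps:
A(I, j) = 7*I (A(I, j) = I + 6*I = 7*I)
A(3, -1)*(7 + 145) = (7*3)*(7 + 145) = 21*152 = 3192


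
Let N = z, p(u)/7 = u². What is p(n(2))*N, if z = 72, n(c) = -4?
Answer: 8064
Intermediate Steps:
p(u) = 7*u²
N = 72
p(n(2))*N = (7*(-4)²)*72 = (7*16)*72 = 112*72 = 8064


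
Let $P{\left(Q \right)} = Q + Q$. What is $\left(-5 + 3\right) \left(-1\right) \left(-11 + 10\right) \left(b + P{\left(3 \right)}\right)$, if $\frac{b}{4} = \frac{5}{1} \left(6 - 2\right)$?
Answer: $-172$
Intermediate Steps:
$P{\left(Q \right)} = 2 Q$
$b = 80$ ($b = 4 \cdot \frac{5}{1} \left(6 - 2\right) = 4 \cdot 5 \cdot 1 \cdot 4 = 4 \cdot 5 \cdot 4 = 4 \cdot 20 = 80$)
$\left(-5 + 3\right) \left(-1\right) \left(-11 + 10\right) \left(b + P{\left(3 \right)}\right) = \left(-5 + 3\right) \left(-1\right) \left(-11 + 10\right) \left(80 + 2 \cdot 3\right) = \left(-2\right) \left(-1\right) \left(-1\right) \left(80 + 6\right) = 2 \left(-1\right) 86 = \left(-2\right) 86 = -172$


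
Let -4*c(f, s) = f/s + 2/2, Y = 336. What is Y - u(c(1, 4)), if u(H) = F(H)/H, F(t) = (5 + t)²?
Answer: 6501/16 ≈ 406.31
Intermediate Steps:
c(f, s) = -¼ - f/(4*s) (c(f, s) = -(f/s + 2/2)/4 = -(f/s + 2*(½))/4 = -(f/s + 1)/4 = -(1 + f/s)/4 = -¼ - f/(4*s))
u(H) = (5 + H)²/H
Y - u(c(1, 4)) = 336 - (5 + (¼)*(-1*1 - 1*4)/4)²/((¼)*(-1*1 - 1*4)/4) = 336 - (5 + (¼)*(¼)*(-1 - 4))²/((¼)*(¼)*(-1 - 4)) = 336 - (5 + (¼)*(¼)*(-5))²/((¼)*(¼)*(-5)) = 336 - (5 - 5/16)²/(-5/16) = 336 - (-16)*(75/16)²/5 = 336 - (-16)*5625/(5*256) = 336 - 1*(-1125/16) = 336 + 1125/16 = 6501/16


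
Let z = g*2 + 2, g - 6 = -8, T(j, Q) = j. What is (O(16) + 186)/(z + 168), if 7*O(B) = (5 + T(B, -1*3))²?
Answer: 3/2 ≈ 1.5000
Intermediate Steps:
g = -2 (g = 6 - 8 = -2)
O(B) = (5 + B)²/7
z = -2 (z = -2*2 + 2 = -4 + 2 = -2)
(O(16) + 186)/(z + 168) = ((5 + 16)²/7 + 186)/(-2 + 168) = ((⅐)*21² + 186)/166 = ((⅐)*441 + 186)*(1/166) = (63 + 186)*(1/166) = 249*(1/166) = 3/2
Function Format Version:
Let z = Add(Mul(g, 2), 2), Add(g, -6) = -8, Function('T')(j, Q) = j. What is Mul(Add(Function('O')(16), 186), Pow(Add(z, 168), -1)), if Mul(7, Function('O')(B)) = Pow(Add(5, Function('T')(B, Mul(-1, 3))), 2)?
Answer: Rational(3, 2) ≈ 1.5000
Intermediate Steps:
g = -2 (g = Add(6, -8) = -2)
Function('O')(B) = Mul(Rational(1, 7), Pow(Add(5, B), 2))
z = -2 (z = Add(Mul(-2, 2), 2) = Add(-4, 2) = -2)
Mul(Add(Function('O')(16), 186), Pow(Add(z, 168), -1)) = Mul(Add(Mul(Rational(1, 7), Pow(Add(5, 16), 2)), 186), Pow(Add(-2, 168), -1)) = Mul(Add(Mul(Rational(1, 7), Pow(21, 2)), 186), Pow(166, -1)) = Mul(Add(Mul(Rational(1, 7), 441), 186), Rational(1, 166)) = Mul(Add(63, 186), Rational(1, 166)) = Mul(249, Rational(1, 166)) = Rational(3, 2)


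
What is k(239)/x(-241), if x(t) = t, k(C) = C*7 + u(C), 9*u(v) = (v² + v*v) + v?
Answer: -129538/2169 ≈ -59.722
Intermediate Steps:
u(v) = v/9 + 2*v²/9 (u(v) = ((v² + v*v) + v)/9 = ((v² + v²) + v)/9 = (2*v² + v)/9 = (v + 2*v²)/9 = v/9 + 2*v²/9)
k(C) = 7*C + C*(1 + 2*C)/9 (k(C) = C*7 + C*(1 + 2*C)/9 = 7*C + C*(1 + 2*C)/9)
k(239)/x(-241) = ((2/9)*239*(32 + 239))/(-241) = ((2/9)*239*271)*(-1/241) = (129538/9)*(-1/241) = -129538/2169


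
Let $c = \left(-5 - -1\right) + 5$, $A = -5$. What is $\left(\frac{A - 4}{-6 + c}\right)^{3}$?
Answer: $\frac{729}{125} \approx 5.832$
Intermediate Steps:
$c = 1$ ($c = \left(-5 + 1\right) + 5 = -4 + 5 = 1$)
$\left(\frac{A - 4}{-6 + c}\right)^{3} = \left(\frac{-5 - 4}{-6 + 1}\right)^{3} = \left(- \frac{9}{-5}\right)^{3} = \left(\left(-9\right) \left(- \frac{1}{5}\right)\right)^{3} = \left(\frac{9}{5}\right)^{3} = \frac{729}{125}$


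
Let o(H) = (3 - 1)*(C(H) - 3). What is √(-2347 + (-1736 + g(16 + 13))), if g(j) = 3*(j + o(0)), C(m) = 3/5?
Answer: 6*I*√2785/5 ≈ 63.328*I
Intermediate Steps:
C(m) = ⅗ (C(m) = 3*(⅕) = ⅗)
o(H) = -24/5 (o(H) = (3 - 1)*(⅗ - 3) = 2*(-12/5) = -24/5)
g(j) = -72/5 + 3*j (g(j) = 3*(j - 24/5) = 3*(-24/5 + j) = -72/5 + 3*j)
√(-2347 + (-1736 + g(16 + 13))) = √(-2347 + (-1736 + (-72/5 + 3*(16 + 13)))) = √(-2347 + (-1736 + (-72/5 + 3*29))) = √(-2347 + (-1736 + (-72/5 + 87))) = √(-2347 + (-1736 + 363/5)) = √(-2347 - 8317/5) = √(-20052/5) = 6*I*√2785/5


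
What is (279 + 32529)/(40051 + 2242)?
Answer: 32808/42293 ≈ 0.77573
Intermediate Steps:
(279 + 32529)/(40051 + 2242) = 32808/42293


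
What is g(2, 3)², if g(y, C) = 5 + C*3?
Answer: 196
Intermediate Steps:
g(y, C) = 5 + 3*C
g(2, 3)² = (5 + 3*3)² = (5 + 9)² = 14² = 196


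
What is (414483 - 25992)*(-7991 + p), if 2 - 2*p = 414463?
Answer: -167223231513/2 ≈ -8.3612e+10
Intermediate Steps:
p = -414461/2 (p = 1 - 1/2*414463 = 1 - 414463/2 = -414461/2 ≈ -2.0723e+5)
(414483 - 25992)*(-7991 + p) = (414483 - 25992)*(-7991 - 414461/2) = 388491*(-430443/2) = -167223231513/2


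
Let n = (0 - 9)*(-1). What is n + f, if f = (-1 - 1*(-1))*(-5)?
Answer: 9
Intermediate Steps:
f = 0 (f = (-1 + 1)*(-5) = 0*(-5) = 0)
n = 9 (n = -9*(-1) = 9)
n + f = 9 + 0 = 9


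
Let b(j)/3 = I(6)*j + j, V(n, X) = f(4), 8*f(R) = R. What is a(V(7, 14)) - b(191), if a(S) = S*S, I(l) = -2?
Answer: 2293/4 ≈ 573.25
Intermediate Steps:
f(R) = R/8
V(n, X) = ½ (V(n, X) = (⅛)*4 = ½)
a(S) = S²
b(j) = -3*j (b(j) = 3*(-2*j + j) = 3*(-j) = -3*j)
a(V(7, 14)) - b(191) = (½)² - (-3)*191 = ¼ - 1*(-573) = ¼ + 573 = 2293/4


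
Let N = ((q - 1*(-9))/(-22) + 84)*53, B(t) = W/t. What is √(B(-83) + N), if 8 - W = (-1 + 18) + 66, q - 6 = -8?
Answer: √14790981634/1826 ≈ 66.604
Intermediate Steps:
q = -2 (q = 6 - 8 = -2)
W = -75 (W = 8 - ((-1 + 18) + 66) = 8 - (17 + 66) = 8 - 1*83 = 8 - 83 = -75)
B(t) = -75/t
N = 97573/22 (N = ((-2 - 1*(-9))/(-22) + 84)*53 = ((-2 + 9)*(-1/22) + 84)*53 = (7*(-1/22) + 84)*53 = (-7/22 + 84)*53 = (1841/22)*53 = 97573/22 ≈ 4435.1)
√(B(-83) + N) = √(-75/(-83) + 97573/22) = √(-75*(-1/83) + 97573/22) = √(75/83 + 97573/22) = √(8100209/1826) = √14790981634/1826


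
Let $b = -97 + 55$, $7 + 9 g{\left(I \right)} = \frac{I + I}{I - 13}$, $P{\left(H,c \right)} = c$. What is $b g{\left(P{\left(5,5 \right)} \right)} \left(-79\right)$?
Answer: $- \frac{6083}{2} \approx -3041.5$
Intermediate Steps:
$g{\left(I \right)} = - \frac{7}{9} + \frac{2 I}{9 \left(-13 + I\right)}$ ($g{\left(I \right)} = - \frac{7}{9} + \frac{\left(I + I\right) \frac{1}{I - 13}}{9} = - \frac{7}{9} + \frac{2 I \frac{1}{-13 + I}}{9} = - \frac{7}{9} + \frac{2 I}{9 \left(-13 + I\right)}$)
$b = -42$
$b g{\left(P{\left(5,5 \right)} \right)} \left(-79\right) = - 42 \frac{91 - 25}{9 \left(-13 + 5\right)} \left(-79\right) = - 42 \frac{91 - 25}{9 \left(-8\right)} \left(-79\right) = - 42 \cdot \frac{1}{9} \left(- \frac{1}{8}\right) 66 \left(-79\right) = \left(-42\right) \left(- \frac{11}{12}\right) \left(-79\right) = \frac{77}{2} \left(-79\right) = - \frac{6083}{2}$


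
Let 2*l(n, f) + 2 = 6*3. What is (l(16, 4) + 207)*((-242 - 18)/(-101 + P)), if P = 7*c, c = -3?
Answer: 27950/61 ≈ 458.20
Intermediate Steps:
l(n, f) = 8 (l(n, f) = -1 + (6*3)/2 = -1 + (½)*18 = -1 + 9 = 8)
P = -21 (P = 7*(-3) = -21)
(l(16, 4) + 207)*((-242 - 18)/(-101 + P)) = (8 + 207)*((-242 - 18)/(-101 - 21)) = 215*(-260/(-122)) = 215*(-260*(-1/122)) = 215*(130/61) = 27950/61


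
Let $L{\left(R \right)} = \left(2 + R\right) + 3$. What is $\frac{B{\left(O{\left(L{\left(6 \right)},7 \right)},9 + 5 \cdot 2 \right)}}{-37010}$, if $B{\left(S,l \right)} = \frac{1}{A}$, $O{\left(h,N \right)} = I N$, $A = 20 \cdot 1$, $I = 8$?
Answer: $- \frac{1}{740200} \approx -1.351 \cdot 10^{-6}$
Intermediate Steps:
$A = 20$
$L{\left(R \right)} = 5 + R$
$O{\left(h,N \right)} = 8 N$
$B{\left(S,l \right)} = \frac{1}{20}$
$\frac{B{\left(O{\left(L{\left(6 \right)},7 \right)},9 + 5 \cdot 2 \right)}}{-37010} = \frac{1}{20 \left(-37010\right)} = \frac{1}{20} \left(- \frac{1}{37010}\right) = - \frac{1}{740200}$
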